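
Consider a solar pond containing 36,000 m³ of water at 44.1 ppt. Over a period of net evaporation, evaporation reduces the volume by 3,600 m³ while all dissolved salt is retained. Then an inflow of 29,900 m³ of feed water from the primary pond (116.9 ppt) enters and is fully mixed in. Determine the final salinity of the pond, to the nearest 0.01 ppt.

81.59 ppt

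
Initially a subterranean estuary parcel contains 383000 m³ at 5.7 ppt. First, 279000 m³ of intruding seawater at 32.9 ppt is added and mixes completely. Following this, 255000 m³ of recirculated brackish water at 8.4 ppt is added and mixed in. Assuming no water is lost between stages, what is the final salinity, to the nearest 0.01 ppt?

14.73 ppt

Conserving salt mass:
Initial salt = 383,000×5.7 = 2,183,100
After stage 1: salt = 2,183,100 + 279,000×32.9 = 11,362,200; volume = 662,000 m³; S = 17.163 ppt
After stage 2: salt = 11,362,200 + 255,000×8.4 = 13,504,200; volume = 917,000 m³
S = 13,504,200 / 917,000 = 14.7265 ppt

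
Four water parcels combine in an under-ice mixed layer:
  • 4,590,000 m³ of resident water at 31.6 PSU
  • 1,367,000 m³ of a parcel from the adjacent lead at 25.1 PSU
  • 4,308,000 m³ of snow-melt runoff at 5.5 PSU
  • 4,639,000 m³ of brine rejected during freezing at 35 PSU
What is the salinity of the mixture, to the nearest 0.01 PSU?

Conserving salt mass:
salt = 4,590,000×31.6 + 1,367,000×25.1 + 4,308,000×5.5 + 4,639,000×35 = 145,044,000 + 34,311,700 + 23,694,000 + 162,365,000 = 365,414,700
volume = 4,590,000 + 1,367,000 + 4,308,000 + 4,639,000 = 14,904,000 m³
S = 365,414,700 / 14,904,000 = 24.5179 PSU

24.52 PSU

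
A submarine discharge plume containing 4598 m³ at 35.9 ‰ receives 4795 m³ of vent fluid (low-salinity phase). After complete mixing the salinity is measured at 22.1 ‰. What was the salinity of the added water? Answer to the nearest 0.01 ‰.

8.87 ‰

Salt balance: 4,598×35.9 + 4,795×S = 9,393×22.1
165,068.2 + 4,795·S = 207,585.3
S = (207,585.3 − 165,068.2) / 4,795 = 8.867 ‰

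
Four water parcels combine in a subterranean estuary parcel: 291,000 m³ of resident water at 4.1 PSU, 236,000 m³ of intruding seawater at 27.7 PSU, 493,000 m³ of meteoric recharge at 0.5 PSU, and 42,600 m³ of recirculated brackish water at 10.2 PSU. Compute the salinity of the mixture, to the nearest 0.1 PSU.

7.9 PSU

Mass of salt is conserved:
salt = 291,000×4.1 + 236,000×27.7 + 493,000×0.5 + 42,600×10.2 = 1,193,100 + 6,537,200 + 246,500 + 434,520 = 8,411,320
volume = 291,000 + 236,000 + 493,000 + 42,600 = 1,062,600 m³
S = 8,411,320 / 1,062,600 = 7.916 PSU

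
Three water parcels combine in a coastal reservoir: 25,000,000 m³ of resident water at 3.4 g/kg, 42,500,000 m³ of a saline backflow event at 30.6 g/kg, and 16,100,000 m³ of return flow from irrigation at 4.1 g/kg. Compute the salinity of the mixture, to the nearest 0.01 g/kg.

By conservation of dissolved salt,
salt = 25,000,000×3.4 + 42,500,000×30.6 + 16,100,000×4.1 = 85,000,000 + 1,300,500,000 + 66,010,000 = 1,451,510,000
volume = 25,000,000 + 42,500,000 + 16,100,000 = 83,600,000 m³
S = 1,451,510,000 / 83,600,000 = 17.3626 g/kg

17.36 g/kg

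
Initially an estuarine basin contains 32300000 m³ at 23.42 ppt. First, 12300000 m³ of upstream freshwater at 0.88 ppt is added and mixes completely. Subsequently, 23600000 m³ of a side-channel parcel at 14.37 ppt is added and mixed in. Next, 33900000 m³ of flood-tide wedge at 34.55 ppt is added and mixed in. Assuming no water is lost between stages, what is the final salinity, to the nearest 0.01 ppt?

22.31 ppt

Salt balance:
Initial salt = 32,300,000×23.42 = 756,466,000
After stage 1: salt = 756,466,000 + 12,300,000×0.88 = 767,290,000; volume = 44,600,000 m³; S = 17.204 ppt
After stage 2: salt = 767,290,000 + 23,600,000×14.37 = 1,106,422,000; volume = 68,200,000 m³; S = 16.223 ppt
After stage 3: salt = 1,106,422,000 + 33,900,000×34.55 = 2,277,667,000; volume = 102,100,000 m³
S = 2,277,667,000 / 102,100,000 = 22.3082 ppt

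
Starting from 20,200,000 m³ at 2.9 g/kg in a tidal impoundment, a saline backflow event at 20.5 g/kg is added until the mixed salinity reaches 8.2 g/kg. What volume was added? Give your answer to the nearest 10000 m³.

8700000 m³

Salt balance: 20,200,000×2.9 + V×20.5 = (20,200,000+V)×8.2
58,580,000 + 20.5V = 165,640,000 + 8.2V
107,060,000 = 12.3V
V = 8,704,065.04 m³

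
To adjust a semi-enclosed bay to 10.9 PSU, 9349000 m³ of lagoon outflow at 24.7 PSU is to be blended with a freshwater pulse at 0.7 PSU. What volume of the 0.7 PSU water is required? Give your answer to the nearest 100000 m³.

12600000 m³

Salt balance: 9,349,000×24.7 + V×0.7 = (9,349,000+V)×10.9
230,920,300 + 0.7V = 101,904,100 + 10.9V
129,016,200 = 10.2V
V = 12,648,647.06 m³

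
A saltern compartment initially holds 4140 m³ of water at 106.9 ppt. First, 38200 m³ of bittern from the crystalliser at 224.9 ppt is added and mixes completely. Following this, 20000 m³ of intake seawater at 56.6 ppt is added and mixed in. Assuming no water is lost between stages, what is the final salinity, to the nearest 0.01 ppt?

Conserving salt mass:
Initial salt = 4,140×106.9 = 442,566
After stage 1: salt = 442,566 + 38,200×224.9 = 9,033,746; volume = 42,340 m³; S = 213.362 ppt
After stage 2: salt = 9,033,746 + 20,000×56.6 = 10,165,746; volume = 62,340 m³
S = 10,165,746 / 62,340 = 163.0694 ppt

163.07 ppt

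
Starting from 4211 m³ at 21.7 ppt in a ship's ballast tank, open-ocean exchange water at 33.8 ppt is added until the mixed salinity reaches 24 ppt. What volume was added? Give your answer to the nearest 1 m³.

Salt balance: 4,211×21.7 + V×33.8 = (4,211+V)×24
91,378.7 + 33.8V = 101,064 + 24V
9,685.3 = 9.8V
V = 988.3 m³

988 m³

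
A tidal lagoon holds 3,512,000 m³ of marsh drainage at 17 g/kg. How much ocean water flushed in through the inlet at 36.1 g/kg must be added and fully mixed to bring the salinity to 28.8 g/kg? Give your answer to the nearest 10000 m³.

Salt balance: 3,512,000×17 + V×36.1 = (3,512,000+V)×28.8
59,704,000 + 36.1V = 101,145,600 + 28.8V
41,441,600 = 7.3V
V = 5,676,931.51 m³

5680000 m³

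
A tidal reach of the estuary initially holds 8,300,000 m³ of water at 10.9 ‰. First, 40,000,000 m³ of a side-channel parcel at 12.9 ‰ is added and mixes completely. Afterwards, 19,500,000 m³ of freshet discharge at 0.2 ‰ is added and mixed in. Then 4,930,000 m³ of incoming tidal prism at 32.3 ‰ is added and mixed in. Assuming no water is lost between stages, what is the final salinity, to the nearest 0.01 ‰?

10.58 ‰

Conserving salt mass:
Initial salt = 8,300,000×10.9 = 90,470,000
After stage 1: salt = 90,470,000 + 40,000,000×12.9 = 606,470,000; volume = 48,300,000 m³; S = 12.556 ‰
After stage 2: salt = 606,470,000 + 19,500,000×0.2 = 610,370,000; volume = 67,800,000 m³; S = 9.003 ‰
After stage 3: salt = 610,370,000 + 4,930,000×32.3 = 769,609,000; volume = 72,730,000 m³
S = 769,609,000 / 72,730,000 = 10.5817 ‰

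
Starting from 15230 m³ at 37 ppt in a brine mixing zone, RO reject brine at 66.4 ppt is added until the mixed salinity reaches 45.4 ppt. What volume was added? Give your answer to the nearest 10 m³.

Salt balance: 15,230×37 + V×66.4 = (15,230+V)×45.4
563,510 + 66.4V = 691,442 + 45.4V
127,932 = 21V
V = 6,092 m³

6090 m³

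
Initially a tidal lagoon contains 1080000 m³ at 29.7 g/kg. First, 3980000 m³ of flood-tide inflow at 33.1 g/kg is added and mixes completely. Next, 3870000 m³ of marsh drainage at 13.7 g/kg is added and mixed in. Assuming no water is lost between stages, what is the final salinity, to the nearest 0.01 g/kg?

24.28 g/kg

Mass of salt is conserved:
Initial salt = 1,080,000×29.7 = 32,076,000
After stage 1: salt = 32,076,000 + 3,980,000×33.1 = 163,814,000; volume = 5,060,000 m³; S = 32.374 g/kg
After stage 2: salt = 163,814,000 + 3,870,000×13.7 = 216,833,000; volume = 8,930,000 m³
S = 216,833,000 / 8,930,000 = 24.2814 g/kg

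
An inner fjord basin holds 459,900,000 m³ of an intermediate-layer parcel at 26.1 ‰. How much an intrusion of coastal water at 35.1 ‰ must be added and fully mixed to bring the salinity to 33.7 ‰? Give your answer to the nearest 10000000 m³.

2500000000 m³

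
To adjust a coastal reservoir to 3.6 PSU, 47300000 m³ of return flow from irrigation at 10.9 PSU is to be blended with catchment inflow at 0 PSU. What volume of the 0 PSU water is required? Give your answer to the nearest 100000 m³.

95900000 m³

Salt balance: 47,300,000×10.9 + V×0 = (47,300,000+V)×3.6
515,570,000 + 0V = 170,280,000 + 3.6V
345,290,000 = 3.6V
V = 95,913,888.89 m³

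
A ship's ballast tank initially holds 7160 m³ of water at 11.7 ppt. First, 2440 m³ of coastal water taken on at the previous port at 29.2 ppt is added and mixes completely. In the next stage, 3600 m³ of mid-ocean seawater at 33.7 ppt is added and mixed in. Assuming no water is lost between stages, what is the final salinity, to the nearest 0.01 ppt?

20.93 ppt

Salt balance:
Initial salt = 7,160×11.7 = 83,772
After stage 1: salt = 83,772 + 2,440×29.2 = 155,020; volume = 9,600 m³; S = 16.148 ppt
After stage 2: salt = 155,020 + 3,600×33.7 = 276,340; volume = 13,200 m³
S = 276,340 / 13,200 = 20.9348 ppt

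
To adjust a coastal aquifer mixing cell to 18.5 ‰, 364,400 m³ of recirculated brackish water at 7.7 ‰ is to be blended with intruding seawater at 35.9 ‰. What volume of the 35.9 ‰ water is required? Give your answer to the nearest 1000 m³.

226000 m³

Salt balance: 364,400×7.7 + V×35.9 = (364,400+V)×18.5
2,805,880 + 35.9V = 6,741,400 + 18.5V
3,935,520 = 17.4V
V = 226,179.31 m³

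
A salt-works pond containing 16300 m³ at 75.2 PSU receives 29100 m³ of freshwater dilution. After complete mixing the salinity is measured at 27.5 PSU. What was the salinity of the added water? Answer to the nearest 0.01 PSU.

0.78 PSU

Salt balance: 16,300×75.2 + 29,100×S = 45,400×27.5
1,225,760 + 29,100·S = 1,248,500
S = (1,248,500 − 1,225,760) / 29,100 = 0.7814 PSU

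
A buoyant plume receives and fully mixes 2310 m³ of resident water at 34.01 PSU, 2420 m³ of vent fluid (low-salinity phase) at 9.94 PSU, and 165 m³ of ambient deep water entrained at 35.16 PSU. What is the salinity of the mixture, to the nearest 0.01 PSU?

Total salt / total volume:
salt = 2,310×34.01 + 2,420×9.94 + 165×35.16 = 78,563.1 + 24,054.8 + 5,801.4 = 108,419.3
volume = 2,310 + 2,420 + 165 = 4,895 m³
S = 108,419.3 / 4,895 = 22.149 PSU

22.15 PSU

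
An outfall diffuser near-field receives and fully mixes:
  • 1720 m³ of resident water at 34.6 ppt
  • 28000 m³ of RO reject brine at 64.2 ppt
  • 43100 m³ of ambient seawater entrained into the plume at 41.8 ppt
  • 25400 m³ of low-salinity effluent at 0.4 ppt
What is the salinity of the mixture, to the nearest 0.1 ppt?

37.4 ppt

Salt balance:
salt = 1,720×34.6 + 28,000×64.2 + 43,100×41.8 + 25,400×0.4 = 59,512 + 1,797,600 + 1,801,580 + 10,160 = 3,668,852
volume = 1,720 + 28,000 + 43,100 + 25,400 = 98,220 m³
S = 3,668,852 / 98,220 = 37.353 ppt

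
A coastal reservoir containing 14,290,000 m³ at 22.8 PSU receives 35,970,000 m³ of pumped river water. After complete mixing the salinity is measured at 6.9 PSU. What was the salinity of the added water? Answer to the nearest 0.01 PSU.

0.58 PSU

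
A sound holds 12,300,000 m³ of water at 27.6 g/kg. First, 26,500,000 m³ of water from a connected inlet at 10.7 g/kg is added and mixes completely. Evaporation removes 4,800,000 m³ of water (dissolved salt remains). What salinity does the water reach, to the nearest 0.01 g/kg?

After mixing: salt = 12,300,000×27.6 + 26,500,000×10.7 = 623,030,000; volume = 38,800,000 m³
After evaporation: salt unchanged = 623,030,000; volume = 38,800,000 − 4,800,000 = 34,000,000 m³
S = 623,030,000 / 34,000,000 = 18.3244 g/kg

18.32 g/kg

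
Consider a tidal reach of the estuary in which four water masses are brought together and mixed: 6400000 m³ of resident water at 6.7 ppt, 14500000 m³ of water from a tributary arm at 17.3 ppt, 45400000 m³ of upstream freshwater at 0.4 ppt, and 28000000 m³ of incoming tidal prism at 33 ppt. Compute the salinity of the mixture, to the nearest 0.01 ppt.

13.11 ppt

Conserving salt mass:
salt = 6,400,000×6.7 + 14,500,000×17.3 + 45,400,000×0.4 + 28,000,000×33 = 42,880,000 + 250,850,000 + 18,160,000 + 924,000,000 = 1,235,890,000
volume = 6,400,000 + 14,500,000 + 45,400,000 + 28,000,000 = 94,300,000 m³
S = 1,235,890,000 / 94,300,000 = 13.1059 ppt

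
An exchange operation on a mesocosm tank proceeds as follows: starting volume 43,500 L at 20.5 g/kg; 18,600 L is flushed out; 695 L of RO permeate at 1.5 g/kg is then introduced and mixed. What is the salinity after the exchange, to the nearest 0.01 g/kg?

Remaining after removal: 24,900 L at 20.5 g/kg (salt = 510,450)
After addition: salt = 510,450 + 695×1.5 = 511,492.5; volume = 25,595 L
S = 511,492.5 / 25,595 = 19.9841 g/kg

19.98 g/kg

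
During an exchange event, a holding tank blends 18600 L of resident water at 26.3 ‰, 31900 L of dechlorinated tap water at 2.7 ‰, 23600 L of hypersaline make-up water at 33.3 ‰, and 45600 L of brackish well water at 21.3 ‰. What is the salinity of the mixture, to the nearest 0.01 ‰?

Mass of salt is conserved:
salt = 18,600×26.3 + 31,900×2.7 + 23,600×33.3 + 45,600×21.3 = 489,180 + 86,130 + 785,880 + 971,280 = 2,332,470
volume = 18,600 + 31,900 + 23,600 + 45,600 = 119,700 L
S = 2,332,470 / 119,700 = 19.486 ‰

19.49 ‰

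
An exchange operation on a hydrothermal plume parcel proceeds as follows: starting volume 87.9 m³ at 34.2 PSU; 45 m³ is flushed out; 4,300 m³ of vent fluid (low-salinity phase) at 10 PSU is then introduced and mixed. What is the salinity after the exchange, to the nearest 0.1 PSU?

10.2 PSU

Remaining after removal: 42.9 m³ at 34.2 PSU (salt = 1,467.18)
After addition: salt = 1,467.18 + 4,300×10 = 44,467.18; volume = 4,342.9 m³
S = 44,467.18 / 4,342.9 = 10.2391 PSU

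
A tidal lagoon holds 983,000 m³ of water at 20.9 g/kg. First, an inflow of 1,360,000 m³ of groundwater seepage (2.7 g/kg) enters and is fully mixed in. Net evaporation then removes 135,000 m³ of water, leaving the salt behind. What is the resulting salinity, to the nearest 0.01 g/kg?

After mixing: salt = 983,000×20.9 + 1,360,000×2.7 = 24,216,700; volume = 2,343,000 m³
After evaporation: salt unchanged = 24,216,700; volume = 2,343,000 − 135,000 = 2,208,000 m³
S = 24,216,700 / 2,208,000 = 10.9677 g/kg

10.97 g/kg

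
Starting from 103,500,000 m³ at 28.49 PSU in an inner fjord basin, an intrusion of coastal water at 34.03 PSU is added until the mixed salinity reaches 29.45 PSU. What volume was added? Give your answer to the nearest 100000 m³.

Salt balance: 103,500,000×28.49 + V×34.03 = (103,500,000+V)×29.45
2,948,715,000 + 34.03V = 3,048,075,000 + 29.45V
99,360,000 = 4.58V
V = 21,694,323.14 m³

21700000 m³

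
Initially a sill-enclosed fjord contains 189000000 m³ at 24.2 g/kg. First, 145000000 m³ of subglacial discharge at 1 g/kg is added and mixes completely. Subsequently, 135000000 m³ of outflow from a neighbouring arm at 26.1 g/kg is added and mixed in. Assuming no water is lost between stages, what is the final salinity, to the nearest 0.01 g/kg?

Salt balance:
Initial salt = 189,000,000×24.2 = 4,573,800,000
After stage 1: salt = 4,573,800,000 + 145,000,000×1 = 4,718,800,000; volume = 334,000,000 m³; S = 14.128 g/kg
After stage 2: salt = 4,718,800,000 + 135,000,000×26.1 = 8,242,300,000; volume = 469,000,000 m³
S = 8,242,300,000 / 469,000,000 = 17.5742 g/kg

17.57 g/kg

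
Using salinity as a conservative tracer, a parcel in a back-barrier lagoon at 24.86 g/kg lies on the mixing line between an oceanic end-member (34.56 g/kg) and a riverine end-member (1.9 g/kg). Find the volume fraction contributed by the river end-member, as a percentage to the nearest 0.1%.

Let f be the freshwater fraction. Salt balance per unit volume:
f×1.9 + (1−f)×34.56 = 24.86
f = (34.56 − 24.86) / (34.56 − 1.9) = 9.7/32.66 = 0.297

29.7%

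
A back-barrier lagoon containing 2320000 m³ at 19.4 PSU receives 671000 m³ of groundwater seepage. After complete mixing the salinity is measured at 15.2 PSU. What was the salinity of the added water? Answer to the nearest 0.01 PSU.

0.68 PSU

Salt balance: 2,320,000×19.4 + 671,000×S = 2,991,000×15.2
45,008,000 + 671,000·S = 45,463,200
S = (45,463,200 − 45,008,000) / 671,000 = 0.6784 PSU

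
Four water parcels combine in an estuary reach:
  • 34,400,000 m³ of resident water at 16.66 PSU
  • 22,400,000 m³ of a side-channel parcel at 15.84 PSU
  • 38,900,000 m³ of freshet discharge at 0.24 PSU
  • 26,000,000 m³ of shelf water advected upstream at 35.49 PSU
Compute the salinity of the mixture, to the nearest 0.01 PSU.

By conservation of dissolved salt,
salt = 34,400,000×16.66 + 22,400,000×15.84 + 38,900,000×0.24 + 26,000,000×35.49 = 573,104,000 + 354,816,000 + 9,336,000 + 922,740,000 = 1,859,996,000
volume = 34,400,000 + 22,400,000 + 38,900,000 + 26,000,000 = 121,700,000 m³
S = 1,859,996,000 / 121,700,000 = 15.2835 PSU

15.28 PSU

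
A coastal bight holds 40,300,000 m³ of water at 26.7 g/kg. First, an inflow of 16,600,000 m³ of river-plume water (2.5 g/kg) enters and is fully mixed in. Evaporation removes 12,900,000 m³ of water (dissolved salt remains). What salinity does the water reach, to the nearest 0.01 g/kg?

After mixing: salt = 40,300,000×26.7 + 16,600,000×2.5 = 1,117,510,000; volume = 56,900,000 m³
After evaporation: salt unchanged = 1,117,510,000; volume = 56,900,000 − 12,900,000 = 44,000,000 m³
S = 1,117,510,000 / 44,000,000 = 25.398 g/kg

25.40 g/kg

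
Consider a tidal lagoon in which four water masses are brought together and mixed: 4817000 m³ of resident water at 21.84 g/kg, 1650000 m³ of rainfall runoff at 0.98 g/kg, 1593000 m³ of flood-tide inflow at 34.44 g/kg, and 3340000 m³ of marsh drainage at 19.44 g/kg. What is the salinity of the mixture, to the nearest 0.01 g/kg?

Total salt / total volume:
salt = 4,817,000×21.84 + 1,650,000×0.98 + 1,593,000×34.44 + 3,340,000×19.44 = 105,203,280 + 1,617,000 + 54,862,920 + 64,929,600 = 226,612,800
volume = 4,817,000 + 1,650,000 + 1,593,000 + 3,340,000 = 11,400,000 m³
S = 226,612,800 / 11,400,000 = 19.8783 g/kg

19.88 g/kg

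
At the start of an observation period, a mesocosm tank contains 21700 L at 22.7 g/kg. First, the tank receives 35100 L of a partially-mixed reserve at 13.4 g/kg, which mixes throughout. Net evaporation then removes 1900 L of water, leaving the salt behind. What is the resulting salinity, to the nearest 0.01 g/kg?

17.54 g/kg

After mixing: salt = 21,700×22.7 + 35,100×13.4 = 962,930; volume = 56,800 L
After evaporation: salt unchanged = 962,930; volume = 56,800 − 1,900 = 54,900 L
S = 962,930 / 54,900 = 17.5397 g/kg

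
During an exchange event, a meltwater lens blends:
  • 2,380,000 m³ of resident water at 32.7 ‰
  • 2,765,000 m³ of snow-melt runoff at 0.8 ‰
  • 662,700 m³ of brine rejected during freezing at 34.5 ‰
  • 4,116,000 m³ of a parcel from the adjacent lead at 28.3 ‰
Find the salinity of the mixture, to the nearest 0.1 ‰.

22.1 ‰

Salt balance:
salt = 2,380,000×32.7 + 2,765,000×0.8 + 662,700×34.5 + 4,116,000×28.3 = 77,826,000 + 2,212,000 + 22,863,150 + 116,482,800 = 219,383,950
volume = 2,380,000 + 2,765,000 + 662,700 + 4,116,000 = 9,923,700 m³
S = 219,383,950 / 9,923,700 = 22.107 ‰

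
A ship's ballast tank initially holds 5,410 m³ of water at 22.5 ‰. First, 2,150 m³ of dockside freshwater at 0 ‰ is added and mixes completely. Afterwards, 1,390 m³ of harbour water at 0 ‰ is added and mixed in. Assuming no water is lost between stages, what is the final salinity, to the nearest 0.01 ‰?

13.60 ‰

Conserving salt mass:
Initial salt = 5,410×22.5 = 121,725
After stage 1: salt = 121,725 + 2,150×0 = 121,725; volume = 7,560 m³; S = 16.101 ‰
After stage 2: salt = 121,725 + 1,390×0 = 121,725; volume = 8,950 m³
S = 121,725 / 8,950 = 13.6006 ‰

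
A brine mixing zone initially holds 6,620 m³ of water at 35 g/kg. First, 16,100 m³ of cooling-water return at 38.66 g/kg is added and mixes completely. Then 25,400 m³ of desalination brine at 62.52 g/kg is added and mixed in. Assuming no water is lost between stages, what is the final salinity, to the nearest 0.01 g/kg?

50.75 g/kg

Mass of salt is conserved:
Initial salt = 6,620×35 = 231,700
After stage 1: salt = 231,700 + 16,100×38.66 = 854,126; volume = 22,720 m³; S = 37.594 g/kg
After stage 2: salt = 854,126 + 25,400×62.52 = 2,442,134; volume = 48,120 m³
S = 2,442,134 / 48,120 = 50.7509 g/kg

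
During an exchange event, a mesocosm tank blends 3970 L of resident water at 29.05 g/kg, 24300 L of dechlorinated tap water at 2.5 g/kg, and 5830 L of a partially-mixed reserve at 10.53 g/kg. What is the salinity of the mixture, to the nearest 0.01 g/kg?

Weighted by volume,
salt = 3,970×29.05 + 24,300×2.5 + 5,830×10.53 = 115,328.5 + 60,750 + 61,389.9 = 237,468.4
volume = 3,970 + 24,300 + 5,830 = 34,100 L
S = 237,468.4 / 34,100 = 6.9639 g/kg

6.96 g/kg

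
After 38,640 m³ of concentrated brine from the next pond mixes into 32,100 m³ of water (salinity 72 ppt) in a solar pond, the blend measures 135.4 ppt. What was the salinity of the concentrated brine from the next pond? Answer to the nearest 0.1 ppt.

188.1 ppt

Salt balance: 32,100×72 + 38,640×S = 70,740×135.4
2,311,200 + 38,640·S = 9,578,196
S = (9,578,196 − 2,311,200) / 38,640 = 188.0693 ppt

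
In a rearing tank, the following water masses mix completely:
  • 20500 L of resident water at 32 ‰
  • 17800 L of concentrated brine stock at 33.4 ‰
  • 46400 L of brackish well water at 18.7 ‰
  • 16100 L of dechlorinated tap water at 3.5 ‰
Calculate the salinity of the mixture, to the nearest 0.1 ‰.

Salt balance:
salt = 20,500×32 + 17,800×33.4 + 46,400×18.7 + 16,100×3.5 = 656,000 + 594,520 + 867,680 + 56,350 = 2,174,550
volume = 20,500 + 17,800 + 46,400 + 16,100 = 100,800 L
S = 2,174,550 / 100,800 = 21.573 ‰

21.6 ‰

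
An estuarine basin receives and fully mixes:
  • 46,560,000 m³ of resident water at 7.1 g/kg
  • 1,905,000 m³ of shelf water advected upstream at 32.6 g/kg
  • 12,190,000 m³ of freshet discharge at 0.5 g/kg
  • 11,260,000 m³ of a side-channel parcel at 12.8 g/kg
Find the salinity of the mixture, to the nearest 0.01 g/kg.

Conserving salt mass:
salt = 46,560,000×7.1 + 1,905,000×32.6 + 12,190,000×0.5 + 11,260,000×12.8 = 330,576,000 + 62,103,000 + 6,095,000 + 144,128,000 = 542,902,000
volume = 46,560,000 + 1,905,000 + 12,190,000 + 11,260,000 = 71,915,000 m³
S = 542,902,000 / 71,915,000 = 7.5492 g/kg

7.55 g/kg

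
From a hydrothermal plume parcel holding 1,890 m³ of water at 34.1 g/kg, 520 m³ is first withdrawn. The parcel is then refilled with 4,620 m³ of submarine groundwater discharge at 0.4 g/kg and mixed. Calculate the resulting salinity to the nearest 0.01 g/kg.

8.11 g/kg

Remaining after removal: 1,370 m³ at 34.1 g/kg (salt = 46,717)
After addition: salt = 46,717 + 4,620×0.4 = 48,565; volume = 5,990 m³
S = 48,565 / 5,990 = 8.1077 g/kg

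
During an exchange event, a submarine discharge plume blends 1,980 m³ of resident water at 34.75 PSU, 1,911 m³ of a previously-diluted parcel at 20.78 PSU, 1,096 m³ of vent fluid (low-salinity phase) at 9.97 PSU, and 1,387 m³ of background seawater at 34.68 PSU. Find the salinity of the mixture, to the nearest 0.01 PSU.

26.29 PSU

By conservation of dissolved salt,
salt = 1,980×34.75 + 1,911×20.78 + 1,096×9.97 + 1,387×34.68 = 68,805 + 39,710.58 + 10,927.12 + 48,101.16 = 167,543.86
volume = 1,980 + 1,911 + 1,096 + 1,387 = 6,374 m³
S = 167,543.86 / 6,374 = 26.2855 PSU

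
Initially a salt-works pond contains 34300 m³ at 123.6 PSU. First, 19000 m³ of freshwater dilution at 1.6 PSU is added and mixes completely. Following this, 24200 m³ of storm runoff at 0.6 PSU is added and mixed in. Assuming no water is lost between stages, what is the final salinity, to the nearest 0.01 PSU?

55.28 PSU

Conserving salt mass:
Initial salt = 34,300×123.6 = 4,239,480
After stage 1: salt = 4,239,480 + 19,000×1.6 = 4,269,880; volume = 53,300 m³; S = 80.11 PSU
After stage 2: salt = 4,269,880 + 24,200×0.6 = 4,284,400; volume = 77,500 m³
S = 4,284,400 / 77,500 = 55.2826 PSU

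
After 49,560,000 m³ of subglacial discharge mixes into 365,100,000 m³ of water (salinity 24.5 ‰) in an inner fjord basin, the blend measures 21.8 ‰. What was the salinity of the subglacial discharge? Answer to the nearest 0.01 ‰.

1.91 ‰

Salt balance: 365,100,000×24.5 + 49,560,000×S = 414,660,000×21.8
8,944,950,000 + 49,560,000·S = 9,039,588,000
S = (9,039,588,000 − 8,944,950,000) / 49,560,000 = 1.9096 ‰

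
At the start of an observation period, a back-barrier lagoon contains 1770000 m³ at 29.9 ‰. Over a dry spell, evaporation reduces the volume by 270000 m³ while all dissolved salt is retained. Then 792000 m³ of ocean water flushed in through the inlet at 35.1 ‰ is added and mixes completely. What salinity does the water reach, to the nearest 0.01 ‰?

After evaporation: salt = 1,770,000×29.9 = 52,923,000; volume = 1,770,000 − 270,000 = 1,500,000 m³
After mixing: salt = 52,923,000 + 792,000×35.1 = 80,722,200; volume = 1,500,000 + 792,000 = 2,292,000 m³
S = 80,722,200 / 2,292,000 = 35.2191 ‰

35.22 ‰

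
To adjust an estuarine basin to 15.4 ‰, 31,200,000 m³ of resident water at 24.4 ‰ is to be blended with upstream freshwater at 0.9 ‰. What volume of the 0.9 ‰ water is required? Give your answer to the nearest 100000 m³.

Salt balance: 31,200,000×24.4 + V×0.9 = (31,200,000+V)×15.4
761,280,000 + 0.9V = 480,480,000 + 15.4V
280,800,000 = 14.5V
V = 19,365,517.24 m³

19400000 m³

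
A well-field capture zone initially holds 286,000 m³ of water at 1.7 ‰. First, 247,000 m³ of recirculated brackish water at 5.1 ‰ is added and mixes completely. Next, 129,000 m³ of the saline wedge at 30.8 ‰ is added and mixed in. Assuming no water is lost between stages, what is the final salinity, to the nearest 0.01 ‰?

Total salt / total volume:
Initial salt = 286,000×1.7 = 486,200
After stage 1: salt = 486,200 + 247,000×5.1 = 1,745,900; volume = 533,000 m³; S = 3.276 ‰
After stage 2: salt = 1,745,900 + 129,000×30.8 = 5,719,100; volume = 662,000 m³
S = 5,719,100 / 662,000 = 8.6391 ‰

8.64 ‰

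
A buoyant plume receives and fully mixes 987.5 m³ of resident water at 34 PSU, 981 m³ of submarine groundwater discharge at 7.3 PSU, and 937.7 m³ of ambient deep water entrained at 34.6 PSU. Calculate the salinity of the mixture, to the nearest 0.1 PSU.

Salt balance:
salt = 987.5×34 + 981×7.3 + 937.7×34.6 = 33,575 + 7,161.3 + 32,444.42 = 73,180.72
volume = 987.5 + 981 + 937.7 = 2,906.2 m³
S = 73,180.72 / 2,906.2 = 25.181 PSU

25.2 PSU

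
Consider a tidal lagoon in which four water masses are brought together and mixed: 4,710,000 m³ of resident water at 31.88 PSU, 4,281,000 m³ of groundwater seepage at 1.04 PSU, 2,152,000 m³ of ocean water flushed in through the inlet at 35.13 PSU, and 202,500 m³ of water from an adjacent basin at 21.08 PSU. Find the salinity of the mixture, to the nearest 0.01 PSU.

Salt balance:
salt = 4,710,000×31.88 + 4,281,000×1.04 + 2,152,000×35.13 + 202,500×21.08 = 150,154,800 + 4,452,240 + 75,599,760 + 4,268,700 = 234,475,500
volume = 4,710,000 + 4,281,000 + 2,152,000 + 202,500 = 11,345,500 m³
S = 234,475,500 / 11,345,500 = 20.6668 PSU

20.67 PSU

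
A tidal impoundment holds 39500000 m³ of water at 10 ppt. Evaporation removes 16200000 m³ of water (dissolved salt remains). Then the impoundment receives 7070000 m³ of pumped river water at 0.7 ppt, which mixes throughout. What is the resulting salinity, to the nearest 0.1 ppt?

After evaporation: salt = 39,500,000×10 = 395,000,000; volume = 39,500,000 − 16,200,000 = 23,300,000 m³
After mixing: salt = 395,000,000 + 7,070,000×0.7 = 399,949,000; volume = 23,300,000 + 7,070,000 = 30,370,000 m³
S = 399,949,000 / 30,370,000 = 13.1692 ppt

13.2 ppt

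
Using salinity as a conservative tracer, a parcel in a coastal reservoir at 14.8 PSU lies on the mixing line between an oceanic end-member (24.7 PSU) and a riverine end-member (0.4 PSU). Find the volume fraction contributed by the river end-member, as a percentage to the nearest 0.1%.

40.7%

Let f be the freshwater fraction. Salt balance per unit volume:
f×0.4 + (1−f)×24.7 = 14.8
f = (24.7 − 14.8) / (24.7 − 0.4) = 9.9/24.3 = 0.4074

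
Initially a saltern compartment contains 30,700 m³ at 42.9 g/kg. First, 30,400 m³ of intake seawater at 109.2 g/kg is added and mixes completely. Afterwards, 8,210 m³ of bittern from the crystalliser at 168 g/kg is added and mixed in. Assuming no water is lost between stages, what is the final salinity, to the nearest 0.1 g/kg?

86.8 g/kg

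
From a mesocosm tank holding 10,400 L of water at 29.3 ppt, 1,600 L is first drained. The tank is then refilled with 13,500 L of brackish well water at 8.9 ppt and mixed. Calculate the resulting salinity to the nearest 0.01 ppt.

16.95 ppt

Remaining after removal: 8,800 L at 29.3 ppt (salt = 257,840)
After addition: salt = 257,840 + 13,500×8.9 = 377,990; volume = 22,300 L
S = 377,990 / 22,300 = 16.9502 ppt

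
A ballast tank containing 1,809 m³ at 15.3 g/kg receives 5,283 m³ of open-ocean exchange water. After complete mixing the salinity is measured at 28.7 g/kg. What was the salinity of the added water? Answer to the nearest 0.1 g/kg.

Salt balance: 1,809×15.3 + 5,283×S = 7,092×28.7
27,677.7 + 5,283·S = 203,540.4
S = (203,540.4 − 27,677.7) / 5,283 = 33.2884 g/kg

33.3 g/kg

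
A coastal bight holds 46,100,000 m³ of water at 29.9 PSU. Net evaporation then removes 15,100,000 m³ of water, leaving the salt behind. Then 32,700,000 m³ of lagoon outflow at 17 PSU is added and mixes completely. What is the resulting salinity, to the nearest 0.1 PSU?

After evaporation: salt = 46,100,000×29.9 = 1,378,390,000; volume = 46,100,000 − 15,100,000 = 31,000,000 m³
After mixing: salt = 1,378,390,000 + 32,700,000×17 = 1,934,290,000; volume = 31,000,000 + 32,700,000 = 63,700,000 m³
S = 1,934,290,000 / 63,700,000 = 30.3656 PSU

30.4 PSU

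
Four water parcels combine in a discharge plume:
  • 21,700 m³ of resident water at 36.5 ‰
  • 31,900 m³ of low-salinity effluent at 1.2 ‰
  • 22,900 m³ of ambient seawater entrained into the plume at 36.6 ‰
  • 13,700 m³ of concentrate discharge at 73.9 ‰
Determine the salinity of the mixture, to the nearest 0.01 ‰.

Total salt / total volume:
salt = 21,700×36.5 + 31,900×1.2 + 22,900×36.6 + 13,700×73.9 = 792,050 + 38,280 + 838,140 + 1,012,430 = 2,680,900
volume = 21,700 + 31,900 + 22,900 + 13,700 = 90,200 m³
S = 2,680,900 / 90,200 = 29.7217 ‰

29.72 ‰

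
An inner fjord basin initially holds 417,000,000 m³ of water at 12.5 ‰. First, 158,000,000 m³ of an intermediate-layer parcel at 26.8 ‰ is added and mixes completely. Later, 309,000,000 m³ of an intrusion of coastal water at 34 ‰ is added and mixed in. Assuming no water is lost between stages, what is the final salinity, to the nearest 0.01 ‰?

By conservation of dissolved salt,
Initial salt = 417,000,000×12.5 = 5,212,500,000
After stage 1: salt = 5,212,500,000 + 158,000,000×26.8 = 9,446,900,000; volume = 575,000,000 m³; S = 16.429 ‰
After stage 2: salt = 9,446,900,000 + 309,000,000×34 = 19,952,900,000; volume = 884,000,000 m³
S = 19,952,900,000 / 884,000,000 = 22.5712 ‰

22.57 ‰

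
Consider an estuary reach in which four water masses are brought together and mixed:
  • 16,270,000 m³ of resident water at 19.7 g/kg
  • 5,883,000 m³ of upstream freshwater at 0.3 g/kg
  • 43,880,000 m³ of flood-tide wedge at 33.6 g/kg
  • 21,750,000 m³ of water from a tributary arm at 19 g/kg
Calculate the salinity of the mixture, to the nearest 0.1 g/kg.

By conservation of dissolved salt,
salt = 16,270,000×19.7 + 5,883,000×0.3 + 43,880,000×33.6 + 21,750,000×19 = 320,519,000 + 1,764,900 + 1,474,368,000 + 413,250,000 = 2,209,901,900
volume = 16,270,000 + 5,883,000 + 43,880,000 + 21,750,000 = 87,783,000 m³
S = 2,209,901,900 / 87,783,000 = 25.175 g/kg

25.2 g/kg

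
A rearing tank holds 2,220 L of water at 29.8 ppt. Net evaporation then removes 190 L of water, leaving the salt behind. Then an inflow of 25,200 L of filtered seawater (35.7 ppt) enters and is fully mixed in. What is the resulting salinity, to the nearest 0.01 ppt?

After evaporation: salt = 2,220×29.8 = 66,156; volume = 2,220 − 190 = 2,030 L
After mixing: salt = 66,156 + 25,200×35.7 = 965,796; volume = 2,030 + 25,200 = 27,230 L
S = 965,796 / 27,230 = 35.4681 ppt

35.47 ppt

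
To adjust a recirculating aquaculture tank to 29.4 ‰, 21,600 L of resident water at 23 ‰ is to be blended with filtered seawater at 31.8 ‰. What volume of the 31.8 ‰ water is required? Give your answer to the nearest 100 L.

Salt balance: 21,600×23 + V×31.8 = (21,600+V)×29.4
496,800 + 31.8V = 635,040 + 29.4V
138,240 = 2.4V
V = 57,600 L

57600 L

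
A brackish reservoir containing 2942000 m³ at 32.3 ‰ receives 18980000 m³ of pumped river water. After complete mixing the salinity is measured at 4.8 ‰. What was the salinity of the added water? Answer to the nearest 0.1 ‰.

0.5 ‰

Salt balance: 2,942,000×32.3 + 18,980,000×S = 21,922,000×4.8
95,026,600 + 18,980,000·S = 105,225,600
S = (105,225,600 − 95,026,600) / 18,980,000 = 0.5374 ‰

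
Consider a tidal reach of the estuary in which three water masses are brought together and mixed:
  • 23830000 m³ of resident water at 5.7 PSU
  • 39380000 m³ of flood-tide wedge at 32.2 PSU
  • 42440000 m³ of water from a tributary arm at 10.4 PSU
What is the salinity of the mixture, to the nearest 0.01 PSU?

17.47 PSU

Total salt / total volume:
salt = 23,830,000×5.7 + 39,380,000×32.2 + 42,440,000×10.4 = 135,831,000 + 1,268,036,000 + 441,376,000 = 1,845,243,000
volume = 23,830,000 + 39,380,000 + 42,440,000 = 105,650,000 m³
S = 1,845,243,000 / 105,650,000 = 17.4656 PSU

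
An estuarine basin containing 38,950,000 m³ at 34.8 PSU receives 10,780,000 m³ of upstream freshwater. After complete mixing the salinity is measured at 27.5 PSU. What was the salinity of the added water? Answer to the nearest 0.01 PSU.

1.12 PSU

Salt balance: 38,950,000×34.8 + 10,780,000×S = 49,730,000×27.5
1,355,460,000 + 10,780,000·S = 1,367,575,000
S = (1,367,575,000 − 1,355,460,000) / 10,780,000 = 1.1238 PSU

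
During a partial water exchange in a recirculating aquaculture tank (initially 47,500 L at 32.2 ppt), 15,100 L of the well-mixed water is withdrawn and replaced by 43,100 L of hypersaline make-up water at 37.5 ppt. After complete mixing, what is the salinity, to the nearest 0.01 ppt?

35.23 ppt

Remaining after removal: 32,400 L at 32.2 ppt (salt = 1,043,280)
After addition: salt = 1,043,280 + 43,100×37.5 = 2,659,530; volume = 75,500 L
S = 2,659,530 / 75,500 = 35.2256 ppt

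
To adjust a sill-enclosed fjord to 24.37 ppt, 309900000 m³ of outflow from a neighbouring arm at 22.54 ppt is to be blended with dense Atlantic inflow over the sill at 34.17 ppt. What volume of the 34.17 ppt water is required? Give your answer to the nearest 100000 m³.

Salt balance: 309,900,000×22.54 + V×34.17 = (309,900,000+V)×24.37
6,985,146,000 + 34.17V = 7,552,263,000 + 24.37V
567,117,000 = 9.8V
V = 57,869,081.63 m³

57900000 m³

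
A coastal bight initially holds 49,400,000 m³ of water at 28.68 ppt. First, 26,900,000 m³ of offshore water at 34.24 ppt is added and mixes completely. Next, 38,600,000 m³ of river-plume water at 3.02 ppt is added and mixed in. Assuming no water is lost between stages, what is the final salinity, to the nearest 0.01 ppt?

21.36 ppt

Salt balance:
Initial salt = 49,400,000×28.68 = 1,416,792,000
After stage 1: salt = 1,416,792,000 + 26,900,000×34.24 = 2,337,848,000; volume = 76,300,000 m³; S = 30.64 ppt
After stage 2: salt = 2,337,848,000 + 38,600,000×3.02 = 2,454,420,000; volume = 114,900,000 m³
S = 2,454,420,000 / 114,900,000 = 21.3614 ppt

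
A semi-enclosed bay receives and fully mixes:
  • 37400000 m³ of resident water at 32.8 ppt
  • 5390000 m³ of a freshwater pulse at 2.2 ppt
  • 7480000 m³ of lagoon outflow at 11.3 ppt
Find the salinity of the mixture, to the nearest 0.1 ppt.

Total salt / total volume:
salt = 37,400,000×32.8 + 5,390,000×2.2 + 7,480,000×11.3 = 1,226,720,000 + 11,858,000 + 84,524,000 = 1,323,102,000
volume = 37,400,000 + 5,390,000 + 7,480,000 = 50,270,000 m³
S = 1,323,102,000 / 50,270,000 = 26.32 ppt

26.3 ppt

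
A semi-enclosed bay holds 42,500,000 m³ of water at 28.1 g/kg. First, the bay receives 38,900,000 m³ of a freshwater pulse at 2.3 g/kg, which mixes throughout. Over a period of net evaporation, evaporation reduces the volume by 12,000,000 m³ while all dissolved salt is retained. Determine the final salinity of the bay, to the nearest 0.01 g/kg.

18.50 g/kg

After mixing: salt = 42,500,000×28.1 + 38,900,000×2.3 = 1,283,720,000; volume = 81,400,000 m³
After evaporation: salt unchanged = 1,283,720,000; volume = 81,400,000 − 12,000,000 = 69,400,000 m³
S = 1,283,720,000 / 69,400,000 = 18.4974 g/kg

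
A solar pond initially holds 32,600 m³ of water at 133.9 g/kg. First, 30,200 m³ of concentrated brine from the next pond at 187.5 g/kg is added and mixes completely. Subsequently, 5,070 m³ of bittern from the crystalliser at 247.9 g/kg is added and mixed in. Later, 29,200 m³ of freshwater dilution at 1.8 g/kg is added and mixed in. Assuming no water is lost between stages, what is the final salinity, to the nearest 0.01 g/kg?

116.79 g/kg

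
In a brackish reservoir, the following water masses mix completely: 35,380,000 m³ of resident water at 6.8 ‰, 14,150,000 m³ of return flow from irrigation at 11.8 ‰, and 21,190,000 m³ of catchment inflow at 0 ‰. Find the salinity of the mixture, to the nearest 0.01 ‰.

5.76 ‰

Conserving salt mass:
salt = 35,380,000×6.8 + 14,150,000×11.8 + 21,190,000×0 = 240,584,000 + 166,970,000 + 0 = 407,554,000
volume = 35,380,000 + 14,150,000 + 21,190,000 = 70,720,000 m³
S = 407,554,000 / 70,720,000 = 5.7629 ‰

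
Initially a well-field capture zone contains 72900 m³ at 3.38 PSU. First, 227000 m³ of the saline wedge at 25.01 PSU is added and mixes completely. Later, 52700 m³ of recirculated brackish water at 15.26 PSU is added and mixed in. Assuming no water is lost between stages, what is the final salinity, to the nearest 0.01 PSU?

19.08 PSU

Total salt / total volume:
Initial salt = 72,900×3.38 = 246,402
After stage 1: salt = 246,402 + 227,000×25.01 = 5,923,672; volume = 299,900 m³; S = 19.752 PSU
After stage 2: salt = 5,923,672 + 52,700×15.26 = 6,727,874; volume = 352,600 m³
S = 6,727,874 / 352,600 = 19.0808 PSU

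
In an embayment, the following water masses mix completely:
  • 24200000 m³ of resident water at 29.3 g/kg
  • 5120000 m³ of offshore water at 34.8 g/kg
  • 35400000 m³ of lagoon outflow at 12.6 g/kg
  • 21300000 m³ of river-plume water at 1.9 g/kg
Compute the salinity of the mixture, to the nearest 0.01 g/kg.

15.97 g/kg

Total salt / total volume:
salt = 24,200,000×29.3 + 5,120,000×34.8 + 35,400,000×12.6 + 21,300,000×1.9 = 709,060,000 + 178,176,000 + 446,040,000 + 40,470,000 = 1,373,746,000
volume = 24,200,000 + 5,120,000 + 35,400,000 + 21,300,000 = 86,020,000 m³
S = 1,373,746,000 / 86,020,000 = 15.9701 g/kg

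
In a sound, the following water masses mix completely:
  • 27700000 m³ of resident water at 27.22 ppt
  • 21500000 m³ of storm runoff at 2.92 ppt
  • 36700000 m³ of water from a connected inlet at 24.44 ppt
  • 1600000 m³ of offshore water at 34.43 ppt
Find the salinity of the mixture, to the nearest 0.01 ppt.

Salt balance:
salt = 27,700,000×27.22 + 21,500,000×2.92 + 36,700,000×24.44 + 1,600,000×34.43 = 753,994,000 + 62,780,000 + 896,948,000 + 55,088,000 = 1,768,810,000
volume = 27,700,000 + 21,500,000 + 36,700,000 + 1,600,000 = 87,500,000 m³
S = 1,768,810,000 / 87,500,000 = 20.215 ppt

20.21 ppt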